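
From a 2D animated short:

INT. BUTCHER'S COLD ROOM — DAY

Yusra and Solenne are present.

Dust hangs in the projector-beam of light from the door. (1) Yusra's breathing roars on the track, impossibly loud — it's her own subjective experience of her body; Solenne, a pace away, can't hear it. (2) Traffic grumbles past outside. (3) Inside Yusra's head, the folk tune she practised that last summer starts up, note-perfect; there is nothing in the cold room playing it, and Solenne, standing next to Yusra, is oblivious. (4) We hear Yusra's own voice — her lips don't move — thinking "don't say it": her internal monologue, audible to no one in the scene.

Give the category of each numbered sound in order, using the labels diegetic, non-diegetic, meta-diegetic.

Sound (1): point-of-audition from inside Yusra's body; not a sound in the room, so meta-diegetic.
(2) is diegetic: traffic is part of the location's real environment.
(3) is meta-diegetic: remembered music, private to Yusra — Solenne is oblivious because it isn't in the room.
Sound (4): it's Yusra's unspoken thought, heard only by the audience via her subjectivity, so meta-diegetic.

meta-diegetic, diegetic, meta-diegetic, meta-diegetic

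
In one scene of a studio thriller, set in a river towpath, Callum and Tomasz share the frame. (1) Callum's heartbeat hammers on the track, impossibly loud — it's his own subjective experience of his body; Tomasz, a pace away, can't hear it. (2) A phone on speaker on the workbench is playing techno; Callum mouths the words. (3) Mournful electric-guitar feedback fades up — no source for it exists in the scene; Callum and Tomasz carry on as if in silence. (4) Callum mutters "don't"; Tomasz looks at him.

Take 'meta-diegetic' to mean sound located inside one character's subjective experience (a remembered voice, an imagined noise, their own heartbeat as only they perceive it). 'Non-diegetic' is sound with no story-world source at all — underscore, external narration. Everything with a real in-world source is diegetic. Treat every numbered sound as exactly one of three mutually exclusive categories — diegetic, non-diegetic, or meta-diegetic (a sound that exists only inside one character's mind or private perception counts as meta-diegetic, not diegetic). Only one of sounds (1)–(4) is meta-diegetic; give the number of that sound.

(1) point-of-audition from inside Callum's body; not a sound in the room → meta-diegetic.
(2) a phone on speaker is a physical source in the scene and Callum reacts to it → diegetic.
Sound (3): score with no on-screen or off-screen source; it exists for the audience alone, so non-diegetic.
(4) is diegetic: on-screen dialogue — Callum speaks and Tomasz is there to hear.
Only (1) is meta-diegetic.

1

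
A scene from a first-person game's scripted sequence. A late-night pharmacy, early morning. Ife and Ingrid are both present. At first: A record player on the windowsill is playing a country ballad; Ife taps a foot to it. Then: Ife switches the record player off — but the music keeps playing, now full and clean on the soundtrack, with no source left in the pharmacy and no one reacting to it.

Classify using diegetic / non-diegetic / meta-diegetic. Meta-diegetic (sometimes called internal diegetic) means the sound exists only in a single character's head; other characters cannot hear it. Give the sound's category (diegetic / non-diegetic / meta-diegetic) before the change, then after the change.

diegetic, non-diegetic

Before the change: a record player is a real in-scene source and Ife reacts to it → diegetic.
After the change: there is no longer any in-world source and no one can hear it — it has become underscore → non-diegetic.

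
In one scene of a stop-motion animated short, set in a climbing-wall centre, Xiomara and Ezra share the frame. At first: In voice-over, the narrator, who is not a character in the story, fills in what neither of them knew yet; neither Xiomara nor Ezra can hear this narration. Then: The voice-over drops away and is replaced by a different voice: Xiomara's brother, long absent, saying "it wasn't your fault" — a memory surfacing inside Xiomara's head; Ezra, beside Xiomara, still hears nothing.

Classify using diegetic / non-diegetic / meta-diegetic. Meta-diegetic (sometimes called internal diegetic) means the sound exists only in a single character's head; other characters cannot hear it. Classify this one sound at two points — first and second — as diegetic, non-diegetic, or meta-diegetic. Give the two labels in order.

non-diegetic, meta-diegetic

First: the external narrator addresses only the audience — outside the story world → non-diegetic.
Second: the replacement voice is a memory inside Xiomara's mind specifically → meta-diegetic.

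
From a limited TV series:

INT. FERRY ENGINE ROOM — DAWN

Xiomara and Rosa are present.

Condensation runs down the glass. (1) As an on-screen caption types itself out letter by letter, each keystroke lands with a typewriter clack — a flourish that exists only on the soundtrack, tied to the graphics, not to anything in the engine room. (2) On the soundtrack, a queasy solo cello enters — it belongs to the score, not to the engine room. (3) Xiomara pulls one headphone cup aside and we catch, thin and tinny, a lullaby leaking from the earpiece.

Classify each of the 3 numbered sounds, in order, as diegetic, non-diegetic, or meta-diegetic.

Sound (1): sound married to a title/caption — outside the diegesis by definition, so non-diegetic.
(2) score with no on-screen or off-screen source; it exists for the audience alone → non-diegetic.
Sound (3): the headphones are an on-screen source, so diegetic.

non-diegetic, non-diegetic, diegetic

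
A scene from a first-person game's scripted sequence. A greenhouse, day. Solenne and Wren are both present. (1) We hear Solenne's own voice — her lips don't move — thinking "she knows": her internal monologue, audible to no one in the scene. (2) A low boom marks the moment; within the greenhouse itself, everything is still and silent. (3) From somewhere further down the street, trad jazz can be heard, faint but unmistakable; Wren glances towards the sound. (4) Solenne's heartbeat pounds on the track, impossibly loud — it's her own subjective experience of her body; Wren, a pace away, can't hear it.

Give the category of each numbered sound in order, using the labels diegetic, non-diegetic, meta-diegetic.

meta-diegetic, non-diegetic, diegetic, meta-diegetic

(1) is meta-diegetic: internal monologue — inside Solenne's mind, not spoken into the scene.
(2) is non-diegetic: an editorial stinger — it belongs to the cut, not the story world.
(3) is diegetic: the music has an off-screen but real-world source and a character hears it.
Sound (4): point-of-audition from inside Solenne's body; not a sound in the room, so meta-diegetic.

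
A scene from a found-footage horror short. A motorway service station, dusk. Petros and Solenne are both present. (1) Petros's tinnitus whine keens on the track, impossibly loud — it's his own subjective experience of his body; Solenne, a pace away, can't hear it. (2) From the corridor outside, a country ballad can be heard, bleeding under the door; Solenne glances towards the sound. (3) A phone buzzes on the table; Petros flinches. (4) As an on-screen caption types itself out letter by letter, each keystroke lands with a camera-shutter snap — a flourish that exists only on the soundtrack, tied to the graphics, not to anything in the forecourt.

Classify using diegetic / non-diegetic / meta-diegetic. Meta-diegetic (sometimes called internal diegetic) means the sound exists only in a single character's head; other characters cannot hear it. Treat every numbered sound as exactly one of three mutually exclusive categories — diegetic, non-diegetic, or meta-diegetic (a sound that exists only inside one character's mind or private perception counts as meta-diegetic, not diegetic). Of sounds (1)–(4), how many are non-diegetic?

1

(1) point-of-audition from inside Petros's body; not a sound in the room → meta-diegetic.
(2) it's coming from the corridor outside — a location within the story world — and Solenne reacts → diegetic.
Sound (3): an in-world source (a phone); characters could hear it, so diegetic.
(4) it accompanies on-screen graphics, not anything inside the story world → non-diegetic.
So 1 of the 4 is non-diegetic: (4).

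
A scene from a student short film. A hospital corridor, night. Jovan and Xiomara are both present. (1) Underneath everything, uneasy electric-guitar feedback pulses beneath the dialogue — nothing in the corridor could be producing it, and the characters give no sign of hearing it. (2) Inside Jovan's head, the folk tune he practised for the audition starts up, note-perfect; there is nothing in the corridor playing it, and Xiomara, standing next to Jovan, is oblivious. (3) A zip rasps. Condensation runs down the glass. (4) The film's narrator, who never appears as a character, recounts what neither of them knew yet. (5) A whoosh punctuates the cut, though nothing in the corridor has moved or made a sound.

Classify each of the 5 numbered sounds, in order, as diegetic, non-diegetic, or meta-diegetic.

(1) nothing in the corridor produces it and the characters don't hear it — pure soundtrack → non-diegetic.
(2) it lives in Jovan's subjectivity, not in the corridor → meta-diegetic.
(3) an in-world source (a zip); characters could hear it → diegetic.
(4) commentary laid over the scene from outside the fiction → non-diegetic.
(5) is non-diegetic: nothing in the scene produces it; it's an accent added for the audience.

non-diegetic, meta-diegetic, diegetic, non-diegetic, non-diegetic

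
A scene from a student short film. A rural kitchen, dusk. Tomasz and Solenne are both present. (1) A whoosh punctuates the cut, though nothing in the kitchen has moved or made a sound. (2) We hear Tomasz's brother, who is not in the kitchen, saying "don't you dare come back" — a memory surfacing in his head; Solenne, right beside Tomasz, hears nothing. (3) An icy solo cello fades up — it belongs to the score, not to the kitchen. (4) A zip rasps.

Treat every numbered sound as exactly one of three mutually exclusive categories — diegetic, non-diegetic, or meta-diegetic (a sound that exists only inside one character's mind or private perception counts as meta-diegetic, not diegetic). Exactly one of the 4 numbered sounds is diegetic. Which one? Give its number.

4

(1) nothing in the scene produces it; it's an accent added for the audience → non-diegetic.
(2) is meta-diegetic: the voice is a memory playing only inside Tomasz's mind; Solenne can't hear it.
(3) nothing in the kitchen produces it and the characters don't hear it — pure soundtrack → non-diegetic.
Sound (4): the sound comes from a zip physically present in the location, so diegetic.
Only (4) is diegetic.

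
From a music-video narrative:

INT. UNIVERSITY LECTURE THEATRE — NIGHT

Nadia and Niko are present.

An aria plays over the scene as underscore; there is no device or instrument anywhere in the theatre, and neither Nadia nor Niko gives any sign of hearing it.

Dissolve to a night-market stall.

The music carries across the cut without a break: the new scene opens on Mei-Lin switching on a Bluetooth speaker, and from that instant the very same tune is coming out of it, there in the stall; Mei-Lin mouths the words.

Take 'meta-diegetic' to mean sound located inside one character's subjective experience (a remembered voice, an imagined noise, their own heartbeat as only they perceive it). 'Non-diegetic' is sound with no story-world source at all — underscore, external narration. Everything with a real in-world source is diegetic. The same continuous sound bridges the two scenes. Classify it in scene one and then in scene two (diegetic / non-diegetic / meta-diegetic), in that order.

non-diegetic, diegetic

Scene one: there's no in-world source anywhere and no character hears it — underscore for the audience only → non-diegetic.
Scene two: once Mei-Lin turns on a Bluetooth speaker, the music has a real source in the story world and Mei-Lin reacts to it → diegetic.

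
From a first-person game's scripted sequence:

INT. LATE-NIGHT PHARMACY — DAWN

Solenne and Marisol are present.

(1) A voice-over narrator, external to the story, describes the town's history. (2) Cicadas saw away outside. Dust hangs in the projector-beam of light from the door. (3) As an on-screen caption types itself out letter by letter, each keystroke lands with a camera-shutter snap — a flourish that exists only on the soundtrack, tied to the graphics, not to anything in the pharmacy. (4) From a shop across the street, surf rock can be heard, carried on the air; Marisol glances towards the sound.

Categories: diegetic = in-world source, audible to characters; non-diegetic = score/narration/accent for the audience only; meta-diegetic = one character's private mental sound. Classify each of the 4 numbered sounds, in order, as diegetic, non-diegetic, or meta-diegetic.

non-diegetic, diegetic, non-diegetic, diegetic

(1) is non-diegetic: the narrator exists outside the story world, addressing only the audience.
(2) ambient/room sound belonging to the story's physical space → diegetic.
Sound (3): sound married to a title/caption — outside the diegesis by definition, so non-diegetic.
(4) off-screen diegetic: the source is out of frame but still in the story's space → diegetic.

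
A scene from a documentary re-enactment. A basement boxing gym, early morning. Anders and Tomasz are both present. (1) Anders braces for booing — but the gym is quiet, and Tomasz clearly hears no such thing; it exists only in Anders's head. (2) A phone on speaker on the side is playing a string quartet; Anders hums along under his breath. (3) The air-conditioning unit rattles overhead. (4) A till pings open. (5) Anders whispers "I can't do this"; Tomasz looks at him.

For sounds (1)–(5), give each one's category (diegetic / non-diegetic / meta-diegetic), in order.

(1) is meta-diegetic: Anders alone 'hears' it — an imagined sound, not present in the space.
(2) is diegetic: the music comes from an on-screen device that Anders responds to.
Sound (3): ambient/room sound belonging to the story's physical space, so diegetic.
(4) an in-world source (a till); characters could hear it → diegetic.
(5) is diegetic: Anders is a character speaking aloud in the scene.

meta-diegetic, diegetic, diegetic, diegetic, diegetic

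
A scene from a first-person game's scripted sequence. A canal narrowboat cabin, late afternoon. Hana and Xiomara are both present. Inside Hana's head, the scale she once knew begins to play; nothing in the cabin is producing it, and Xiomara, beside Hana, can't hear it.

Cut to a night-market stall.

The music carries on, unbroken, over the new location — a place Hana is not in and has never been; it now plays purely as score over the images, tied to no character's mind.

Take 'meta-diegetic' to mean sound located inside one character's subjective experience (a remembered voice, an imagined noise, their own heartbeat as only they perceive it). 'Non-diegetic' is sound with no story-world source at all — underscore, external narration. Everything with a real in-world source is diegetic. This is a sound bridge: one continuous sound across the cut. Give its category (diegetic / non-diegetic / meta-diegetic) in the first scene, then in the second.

meta-diegetic, non-diegetic

Scene one: the music exists only inside Hana's mind; Xiomara can't hear it → meta-diegetic.
Scene two: it's detached from Hana entirely and plays over unrelated images with no in-world source — conventional underscore → non-diegetic.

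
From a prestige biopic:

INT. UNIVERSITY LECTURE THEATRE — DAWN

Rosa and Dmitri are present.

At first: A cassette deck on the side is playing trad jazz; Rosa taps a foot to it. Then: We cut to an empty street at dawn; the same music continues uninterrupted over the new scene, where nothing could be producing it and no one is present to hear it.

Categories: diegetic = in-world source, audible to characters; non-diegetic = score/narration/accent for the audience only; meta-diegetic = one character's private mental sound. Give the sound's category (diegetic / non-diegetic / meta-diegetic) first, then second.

diegetic, non-diegetic

First: a cassette deck is a real in-scene source and Rosa reacts to it → diegetic.
Second: there is no longer any in-world source and no one can hear it — it has become underscore → non-diegetic.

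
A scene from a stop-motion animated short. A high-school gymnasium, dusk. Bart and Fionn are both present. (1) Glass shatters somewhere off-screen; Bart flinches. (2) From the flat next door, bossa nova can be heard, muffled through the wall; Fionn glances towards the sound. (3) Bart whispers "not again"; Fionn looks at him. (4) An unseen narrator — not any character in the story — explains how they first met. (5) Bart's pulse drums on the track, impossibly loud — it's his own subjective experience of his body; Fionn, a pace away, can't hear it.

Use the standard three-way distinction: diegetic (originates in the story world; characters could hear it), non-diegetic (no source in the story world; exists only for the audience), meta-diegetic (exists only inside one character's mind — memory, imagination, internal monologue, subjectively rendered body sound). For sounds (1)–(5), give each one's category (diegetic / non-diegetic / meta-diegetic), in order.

diegetic, diegetic, diegetic, non-diegetic, meta-diegetic

(1) an in-world source (glass); characters could hear it → diegetic.
(2) is diegetic: off-screen diegetic: the source is out of frame but still in the story's space.
Sound (3): spoken by a character present in the story world, so diegetic.
Sound (4): the narrator exists outside the story world, addressing only the audience, so non-diegetic.
(5) point-of-audition from inside Bart's body; not a sound in the room → meta-diegetic.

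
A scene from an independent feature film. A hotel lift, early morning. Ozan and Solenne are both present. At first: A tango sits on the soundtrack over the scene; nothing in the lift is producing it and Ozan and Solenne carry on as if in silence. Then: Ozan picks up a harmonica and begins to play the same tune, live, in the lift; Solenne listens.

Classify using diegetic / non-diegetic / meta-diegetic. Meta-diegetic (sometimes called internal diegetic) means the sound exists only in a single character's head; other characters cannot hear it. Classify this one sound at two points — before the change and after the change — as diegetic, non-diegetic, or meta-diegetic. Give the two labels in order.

Before the change: no in-world source exists and no character can hear it — underscore → non-diegetic.
After the change: a harmonica is now a real source in the story world and the characters hear it → diegetic.

non-diegetic, diegetic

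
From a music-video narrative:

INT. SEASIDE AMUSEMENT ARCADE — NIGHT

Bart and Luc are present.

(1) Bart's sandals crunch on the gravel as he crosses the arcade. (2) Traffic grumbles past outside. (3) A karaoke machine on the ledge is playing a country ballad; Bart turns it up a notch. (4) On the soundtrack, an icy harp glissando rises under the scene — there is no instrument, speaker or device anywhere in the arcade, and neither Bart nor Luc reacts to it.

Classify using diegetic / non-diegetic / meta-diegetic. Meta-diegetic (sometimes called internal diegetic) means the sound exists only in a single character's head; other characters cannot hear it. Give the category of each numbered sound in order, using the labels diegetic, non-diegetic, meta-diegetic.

diegetic, diegetic, diegetic, non-diegetic

Sound (1): Bart's footsteps are produced in the story world, so diegetic.
(2) ambient/room sound belonging to the story's physical space → diegetic.
(3) is diegetic: the music comes from an on-screen device that Bart responds to.
(4) is non-diegetic: nothing in the arcade produces it and the characters don't hear it — pure soundtrack.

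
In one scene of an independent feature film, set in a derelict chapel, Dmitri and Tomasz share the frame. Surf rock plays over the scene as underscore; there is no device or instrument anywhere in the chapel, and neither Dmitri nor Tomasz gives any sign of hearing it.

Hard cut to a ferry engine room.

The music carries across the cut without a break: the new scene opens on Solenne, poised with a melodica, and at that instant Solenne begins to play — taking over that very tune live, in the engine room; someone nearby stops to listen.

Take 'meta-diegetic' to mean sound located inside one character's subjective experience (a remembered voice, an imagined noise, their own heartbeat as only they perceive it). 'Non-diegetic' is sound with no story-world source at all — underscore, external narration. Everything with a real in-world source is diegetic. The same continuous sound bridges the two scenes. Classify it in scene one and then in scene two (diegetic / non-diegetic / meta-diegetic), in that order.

non-diegetic, diegetic

Scene one: there's no in-world source anywhere and no character hears it — underscore for the audience only → non-diegetic.
Scene two: from the moment Solenne starts playing, the tune is being performed on a melodica inside the story world and another character hears it → diegetic.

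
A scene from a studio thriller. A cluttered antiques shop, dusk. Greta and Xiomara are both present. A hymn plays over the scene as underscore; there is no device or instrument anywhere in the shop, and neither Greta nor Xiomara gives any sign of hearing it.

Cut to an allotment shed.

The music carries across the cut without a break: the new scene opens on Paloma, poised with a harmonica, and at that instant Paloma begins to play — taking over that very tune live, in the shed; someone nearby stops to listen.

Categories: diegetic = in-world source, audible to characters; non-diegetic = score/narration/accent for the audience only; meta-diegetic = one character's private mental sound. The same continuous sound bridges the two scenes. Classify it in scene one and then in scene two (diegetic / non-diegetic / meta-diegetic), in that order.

non-diegetic, diegetic

Scene one: there's no in-world source anywhere and no character hears it — underscore for the audience only → non-diegetic.
Scene two: from the moment Paloma starts playing, the tune is being performed on a harmonica inside the story world and another character hears it → diegetic.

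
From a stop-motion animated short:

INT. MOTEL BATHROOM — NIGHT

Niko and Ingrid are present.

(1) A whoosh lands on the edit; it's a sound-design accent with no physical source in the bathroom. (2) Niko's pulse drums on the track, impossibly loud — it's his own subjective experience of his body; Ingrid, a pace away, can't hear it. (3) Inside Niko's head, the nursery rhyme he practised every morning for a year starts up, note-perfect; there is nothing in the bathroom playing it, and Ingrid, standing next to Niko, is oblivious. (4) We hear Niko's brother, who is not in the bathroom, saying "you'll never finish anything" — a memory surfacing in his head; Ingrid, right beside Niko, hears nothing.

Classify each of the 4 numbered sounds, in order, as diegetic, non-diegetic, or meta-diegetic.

non-diegetic, meta-diegetic, meta-diegetic, meta-diegetic

Sound (1): nothing in the scene produces it; it's an accent added for the audience, so non-diegetic.
(2) a subjective body sound — Niko's private perception, inaudible to Ingrid → meta-diegetic.
Sound (3): remembered music, private to Niko — Ingrid is oblivious because it isn't in the room, so meta-diegetic.
(4) a remembered line, private to Niko — not present in the room, not audible to Ingrid → meta-diegetic.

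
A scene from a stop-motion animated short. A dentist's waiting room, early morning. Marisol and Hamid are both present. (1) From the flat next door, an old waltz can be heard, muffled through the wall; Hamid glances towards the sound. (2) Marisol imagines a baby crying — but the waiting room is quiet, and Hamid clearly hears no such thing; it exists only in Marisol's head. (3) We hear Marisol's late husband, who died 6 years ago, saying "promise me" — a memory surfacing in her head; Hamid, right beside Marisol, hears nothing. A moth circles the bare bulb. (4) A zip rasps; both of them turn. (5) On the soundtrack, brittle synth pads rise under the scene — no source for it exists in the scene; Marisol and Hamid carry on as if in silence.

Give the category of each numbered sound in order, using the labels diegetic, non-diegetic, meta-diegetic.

(1) is diegetic: the music has an off-screen but real-world source and a character hears it.
Sound (2): the sound is imagined by Marisol; nothing in the story world is producing it and Hamid can't hear it, so meta-diegetic.
(3) the voice is a memory playing only inside Marisol's mind; Hamid can't hear it → meta-diegetic.
Sound (4): the sound comes from a zip physically present in the location, so diegetic.
(5) is non-diegetic: nothing in the waiting room produces it and the characters don't hear it — pure soundtrack.

diegetic, meta-diegetic, meta-diegetic, diegetic, non-diegetic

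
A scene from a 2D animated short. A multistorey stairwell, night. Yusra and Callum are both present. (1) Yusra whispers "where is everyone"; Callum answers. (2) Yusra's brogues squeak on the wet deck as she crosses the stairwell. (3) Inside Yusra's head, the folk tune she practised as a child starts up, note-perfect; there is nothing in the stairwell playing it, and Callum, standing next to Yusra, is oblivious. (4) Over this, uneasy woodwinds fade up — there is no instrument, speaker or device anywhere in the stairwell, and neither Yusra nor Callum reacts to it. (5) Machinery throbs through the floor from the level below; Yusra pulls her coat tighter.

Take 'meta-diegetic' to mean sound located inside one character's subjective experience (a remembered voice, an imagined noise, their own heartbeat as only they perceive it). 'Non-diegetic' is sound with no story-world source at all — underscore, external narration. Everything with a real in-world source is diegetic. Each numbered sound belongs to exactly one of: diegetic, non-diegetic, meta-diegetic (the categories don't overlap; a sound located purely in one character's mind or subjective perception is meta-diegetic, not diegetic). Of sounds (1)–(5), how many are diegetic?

3

(1) is diegetic: spoken by a character present in the story world.
(2) a character's body making contact with the set — an in-world sound → diegetic.
(3) is meta-diegetic: remembered music, private to Yusra — Callum is oblivious because it isn't in the room.
Sound (4): score with no on-screen or off-screen source; it exists for the audience alone, so non-diegetic.
Sound (5): ambient/room sound belonging to the story's physical space, so diegetic.
Diegetic: (1), (2), (5) — that's 3.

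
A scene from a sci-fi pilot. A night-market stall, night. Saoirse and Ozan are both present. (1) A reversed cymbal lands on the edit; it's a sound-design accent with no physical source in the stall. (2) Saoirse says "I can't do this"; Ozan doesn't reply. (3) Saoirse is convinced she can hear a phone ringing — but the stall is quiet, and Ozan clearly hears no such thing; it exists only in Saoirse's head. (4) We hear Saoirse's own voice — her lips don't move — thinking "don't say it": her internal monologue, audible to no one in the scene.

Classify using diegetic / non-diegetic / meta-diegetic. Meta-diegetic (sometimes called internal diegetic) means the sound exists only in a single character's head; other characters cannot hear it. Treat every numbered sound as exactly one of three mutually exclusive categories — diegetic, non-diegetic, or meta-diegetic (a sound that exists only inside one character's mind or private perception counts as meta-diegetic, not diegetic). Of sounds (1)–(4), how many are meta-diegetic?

2

(1) is non-diegetic: it's a sound-design accent with no in-world source; no one in the scene can hear it.
Sound (2): on-screen dialogue — Saoirse speaks and Ozan is there to hear, so diegetic.
(3) is meta-diegetic: subjective to Saoirse: the stall is silent and Ozan hears nothing.
Sound (4): internal monologue — inside Saoirse's mind, not spoken into the scene, so meta-diegetic.
Meta-diegetic: (3), (4) — that's 2.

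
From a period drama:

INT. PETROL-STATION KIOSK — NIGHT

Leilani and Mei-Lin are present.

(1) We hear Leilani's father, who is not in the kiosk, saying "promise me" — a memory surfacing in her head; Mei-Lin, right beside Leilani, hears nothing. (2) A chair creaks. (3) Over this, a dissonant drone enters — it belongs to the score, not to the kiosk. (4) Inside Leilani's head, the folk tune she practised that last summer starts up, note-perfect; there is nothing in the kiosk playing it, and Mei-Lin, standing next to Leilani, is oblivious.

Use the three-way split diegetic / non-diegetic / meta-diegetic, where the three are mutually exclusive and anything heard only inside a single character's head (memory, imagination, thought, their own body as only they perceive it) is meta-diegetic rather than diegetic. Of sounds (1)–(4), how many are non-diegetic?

(1) is meta-diegetic: it's Leilani's recollection rendered as sound; the other character can't hear it.
(2) the sound comes from a chair physically present in the location → diegetic.
(3) is non-diegetic: nothing in the kiosk produces it and the characters don't hear it — pure soundtrack.
(4) it lives in Leilani's subjectivity, not in the kiosk → meta-diegetic.
Non-diegetic: (3) — that's 1.

1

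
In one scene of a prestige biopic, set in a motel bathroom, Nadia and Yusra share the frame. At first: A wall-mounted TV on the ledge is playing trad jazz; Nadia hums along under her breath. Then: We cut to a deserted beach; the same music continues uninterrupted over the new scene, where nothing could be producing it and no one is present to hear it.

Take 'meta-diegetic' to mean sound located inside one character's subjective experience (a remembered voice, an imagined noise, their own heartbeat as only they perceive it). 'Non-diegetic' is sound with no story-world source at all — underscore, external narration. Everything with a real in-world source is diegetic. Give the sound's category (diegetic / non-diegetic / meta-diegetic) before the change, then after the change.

diegetic, non-diegetic

Before the change: a wall-mounted TV is a real in-scene source and Nadia reacts to it → diegetic.
After the change: there is no longer any in-world source and no one can hear it — it has become underscore → non-diegetic.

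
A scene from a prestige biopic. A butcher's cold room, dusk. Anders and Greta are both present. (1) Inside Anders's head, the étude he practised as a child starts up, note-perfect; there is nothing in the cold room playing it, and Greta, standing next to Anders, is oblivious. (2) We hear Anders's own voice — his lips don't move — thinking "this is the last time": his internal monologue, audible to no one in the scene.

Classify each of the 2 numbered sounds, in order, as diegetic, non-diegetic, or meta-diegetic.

meta-diegetic, meta-diegetic

(1) the music is a memory playing inside Anders's mind alone; no real-world source, Greta can't hear it → meta-diegetic.
(2) is meta-diegetic: it's Anders's unspoken thought, heard only by the audience via his subjectivity.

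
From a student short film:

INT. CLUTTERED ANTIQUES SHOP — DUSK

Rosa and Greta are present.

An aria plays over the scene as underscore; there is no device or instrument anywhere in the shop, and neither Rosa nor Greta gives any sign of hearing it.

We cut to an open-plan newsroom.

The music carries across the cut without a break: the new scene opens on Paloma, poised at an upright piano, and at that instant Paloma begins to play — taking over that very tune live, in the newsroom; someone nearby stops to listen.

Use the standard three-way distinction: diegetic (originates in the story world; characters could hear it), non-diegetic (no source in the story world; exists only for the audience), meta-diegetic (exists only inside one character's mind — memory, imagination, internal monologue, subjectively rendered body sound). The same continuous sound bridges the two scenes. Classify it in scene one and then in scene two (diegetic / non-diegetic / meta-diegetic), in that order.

non-diegetic, diegetic

Scene one: there's no in-world source anywhere and no character hears it — underscore for the audience only → non-diegetic.
Scene two: from the moment Paloma starts playing, the tune is being performed on an upright piano inside the story world and another character hears it → diegetic.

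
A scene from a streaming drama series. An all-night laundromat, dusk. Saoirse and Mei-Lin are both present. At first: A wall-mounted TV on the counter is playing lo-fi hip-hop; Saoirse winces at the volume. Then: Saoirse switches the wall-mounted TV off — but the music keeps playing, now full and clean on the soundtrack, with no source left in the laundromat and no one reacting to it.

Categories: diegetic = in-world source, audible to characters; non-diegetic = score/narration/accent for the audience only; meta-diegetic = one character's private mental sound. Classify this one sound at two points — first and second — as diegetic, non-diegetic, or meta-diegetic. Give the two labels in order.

First: a wall-mounted TV is a real in-scene source and Saoirse reacts to it → diegetic.
Second: there is no longer any in-world source and no one can hear it — it has become underscore → non-diegetic.

diegetic, non-diegetic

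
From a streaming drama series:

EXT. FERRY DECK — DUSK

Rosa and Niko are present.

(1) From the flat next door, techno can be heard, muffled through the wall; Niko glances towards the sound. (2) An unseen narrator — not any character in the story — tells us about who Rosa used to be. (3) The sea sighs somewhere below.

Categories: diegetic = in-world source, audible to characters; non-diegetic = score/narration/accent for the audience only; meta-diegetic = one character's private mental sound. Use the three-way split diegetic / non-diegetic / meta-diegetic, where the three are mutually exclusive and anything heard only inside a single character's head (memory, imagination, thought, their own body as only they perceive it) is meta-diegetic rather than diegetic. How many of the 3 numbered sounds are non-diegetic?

(1) the music has an off-screen but real-world source and a character hears it → diegetic.
(2) commentary laid over the scene from outside the fiction → non-diegetic.
(3) ambient/room sound belonging to the story's physical space → diegetic.
Non-diegetic: (2) — that's 1.

1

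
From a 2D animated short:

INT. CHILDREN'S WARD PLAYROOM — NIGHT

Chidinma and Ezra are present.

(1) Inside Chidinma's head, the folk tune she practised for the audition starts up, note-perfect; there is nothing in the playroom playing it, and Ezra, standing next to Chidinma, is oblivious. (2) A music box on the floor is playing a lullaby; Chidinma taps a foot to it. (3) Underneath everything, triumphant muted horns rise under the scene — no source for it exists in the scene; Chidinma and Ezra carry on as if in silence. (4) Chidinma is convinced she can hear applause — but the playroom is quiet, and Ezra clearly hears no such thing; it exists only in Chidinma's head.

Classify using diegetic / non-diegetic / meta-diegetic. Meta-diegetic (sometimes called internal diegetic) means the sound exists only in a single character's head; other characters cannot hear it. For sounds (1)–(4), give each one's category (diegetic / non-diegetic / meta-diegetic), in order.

meta-diegetic, diegetic, non-diegetic, meta-diegetic

(1) it lives in Chidinma's subjectivity, not in the playroom → meta-diegetic.
Sound (2): the music comes from an on-screen device that Chidinma responds to, so diegetic.
(3) nothing in the playroom produces it and the characters don't hear it — pure soundtrack → non-diegetic.
(4) is meta-diegetic: subjective to Chidinma: the playroom is silent and Ezra hears nothing.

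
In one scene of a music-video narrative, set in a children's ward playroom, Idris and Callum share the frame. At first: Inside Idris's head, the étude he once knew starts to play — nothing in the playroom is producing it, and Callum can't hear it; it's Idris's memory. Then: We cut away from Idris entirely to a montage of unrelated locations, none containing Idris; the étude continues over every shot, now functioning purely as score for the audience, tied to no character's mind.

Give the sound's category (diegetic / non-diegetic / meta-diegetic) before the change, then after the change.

meta-diegetic, non-diegetic

Before the change: the music lives inside Idris's mind alone; Callum can't hear it → meta-diegetic.
After the change: once it plays over shots Idris isn't in, detached from any character's subjectivity, it's conventional underscore → non-diegetic.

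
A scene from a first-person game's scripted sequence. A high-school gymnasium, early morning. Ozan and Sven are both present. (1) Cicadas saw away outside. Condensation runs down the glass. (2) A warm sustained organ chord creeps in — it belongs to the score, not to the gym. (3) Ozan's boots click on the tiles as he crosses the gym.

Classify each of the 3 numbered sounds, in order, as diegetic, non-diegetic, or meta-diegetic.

Sound (1): cicadas is part of the location's real environment, so diegetic.
Sound (2): nothing in the gym produces it and the characters don't hear it — pure soundtrack, so non-diegetic.
(3) a character's body making contact with the set — an in-world sound → diegetic.

diegetic, non-diegetic, diegetic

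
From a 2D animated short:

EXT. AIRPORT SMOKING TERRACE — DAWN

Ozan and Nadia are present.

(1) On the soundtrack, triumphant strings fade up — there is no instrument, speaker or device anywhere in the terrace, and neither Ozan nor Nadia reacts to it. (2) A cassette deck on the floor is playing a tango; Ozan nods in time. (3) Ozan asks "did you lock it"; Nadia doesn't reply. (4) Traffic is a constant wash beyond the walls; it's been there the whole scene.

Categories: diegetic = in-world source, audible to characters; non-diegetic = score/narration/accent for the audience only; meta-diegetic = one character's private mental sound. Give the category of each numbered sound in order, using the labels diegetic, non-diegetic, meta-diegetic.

(1) is non-diegetic: it has no source in the story world and no character can hear it — it's underscore.
Sound (2): source music from a cassette deck, which exists in the story world, so diegetic.
Sound (3): spoken by a character present in the story world, so diegetic.
(4) it's the actual ambient sound of the location → diegetic.

non-diegetic, diegetic, diegetic, diegetic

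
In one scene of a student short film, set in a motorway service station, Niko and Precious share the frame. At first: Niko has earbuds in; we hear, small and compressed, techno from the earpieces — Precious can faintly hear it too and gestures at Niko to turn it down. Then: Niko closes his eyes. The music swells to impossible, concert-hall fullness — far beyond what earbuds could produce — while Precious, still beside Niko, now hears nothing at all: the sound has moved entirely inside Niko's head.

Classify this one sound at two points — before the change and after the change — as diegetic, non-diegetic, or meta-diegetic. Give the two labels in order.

Before the change: the earbuds are a physical source both characters can hear → diegetic.
After the change: the music now exists only as Niko's subjective experience; Precious can no longer hear it → meta-diegetic.

diegetic, meta-diegetic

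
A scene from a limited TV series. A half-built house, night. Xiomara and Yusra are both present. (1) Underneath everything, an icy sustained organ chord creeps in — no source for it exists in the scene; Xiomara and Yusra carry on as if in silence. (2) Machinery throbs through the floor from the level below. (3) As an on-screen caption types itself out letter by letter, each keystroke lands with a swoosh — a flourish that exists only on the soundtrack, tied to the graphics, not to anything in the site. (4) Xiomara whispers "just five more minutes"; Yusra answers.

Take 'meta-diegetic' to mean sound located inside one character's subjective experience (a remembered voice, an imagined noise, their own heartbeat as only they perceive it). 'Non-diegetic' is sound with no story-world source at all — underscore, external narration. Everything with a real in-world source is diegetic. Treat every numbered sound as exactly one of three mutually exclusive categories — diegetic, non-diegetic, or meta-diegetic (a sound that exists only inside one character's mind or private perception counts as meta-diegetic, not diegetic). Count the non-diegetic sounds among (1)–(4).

(1) is non-diegetic: nothing in the site produces it and the characters don't hear it — pure soundtrack.
(2) it's the actual ambient sound of the location → diegetic.
(3) the caption isn't part of the story world, so neither is the sound tied to it → non-diegetic.
(4) is diegetic: Xiomara is a character speaking aloud in the scene.
Non-diegetic: (1), (3) — that's 2.

2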